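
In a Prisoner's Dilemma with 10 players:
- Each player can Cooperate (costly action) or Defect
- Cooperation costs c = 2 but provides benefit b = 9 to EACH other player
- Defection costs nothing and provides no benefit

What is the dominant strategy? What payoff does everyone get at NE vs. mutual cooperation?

Dominant: Defect; NE payoff = 0; Coop payoff = 79

Work:
Defect dominates (saves cost c = 2, benefit to others is external)
NE: All defect → everyone gets 0
If all cooperate: each receives (9)×9 - 2 = 79
Social dilemma: 79 > 0 but NE gives 0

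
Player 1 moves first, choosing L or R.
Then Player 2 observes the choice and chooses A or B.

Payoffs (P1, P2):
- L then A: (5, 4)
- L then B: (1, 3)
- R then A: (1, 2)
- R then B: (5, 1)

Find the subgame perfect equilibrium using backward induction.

P1 plays L, P2 plays A after L and A after R; Payoff (5, 4)

Work:
Backward induction:
After L: P2 chooses A → P1 gets 5
After R: P2 chooses A → P1 gets 1
P1 chooses L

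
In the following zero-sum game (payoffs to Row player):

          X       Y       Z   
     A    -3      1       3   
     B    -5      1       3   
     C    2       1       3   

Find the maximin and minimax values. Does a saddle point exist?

Maximin = 1, Minimax = 1, Saddle: True

Work:
Row minimums: [-3, -5, 1] → maximin = 1
Column maximums: [2, 1, 3] → minimax = 1
Saddle point exists! Game value = 1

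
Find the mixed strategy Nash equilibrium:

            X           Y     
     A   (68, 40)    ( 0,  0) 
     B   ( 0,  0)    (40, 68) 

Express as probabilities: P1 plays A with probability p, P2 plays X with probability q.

p = 0.6296, q = 0.3704

Work:
Find probabilities that make opponent indifferent:
P2 chooses q to make P1 indifferent between A and B
P1 chooses p to make P2 indifferent between X and Y
Mixed NE: P1 plays (A: 0.6296, B: 0.3704), P2 plays (X: 0.3704, Y: 0.6296)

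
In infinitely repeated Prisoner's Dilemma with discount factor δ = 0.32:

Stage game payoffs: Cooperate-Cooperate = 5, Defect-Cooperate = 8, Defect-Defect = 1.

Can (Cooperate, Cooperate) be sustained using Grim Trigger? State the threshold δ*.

δ* = 0.4286; since δ = 0.32 < 0.4286, cooperation cannot be sustained

Work:
For Grim Trigger:
Cooperate forever: 5/(1-δ)
Defect then punished: 8 + 1·δ/(1-δ)
Need: 5/(1-δ) ≥ 8 + 1·δ/(1-δ)
Solving: δ ≥ (T-R)/(T-P) = (8-5)/(8-1) = 0.4286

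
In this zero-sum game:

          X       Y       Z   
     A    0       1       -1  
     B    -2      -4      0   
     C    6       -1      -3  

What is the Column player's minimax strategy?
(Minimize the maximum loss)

Column should play Z, value = 0

Work:
Column player minimizes Row's maximum payoff:
Column X: max payoff to Row = 6
Column Y: max payoff to Row = 1
Column Z: max payoff to Row = 0
Minimum is 0, achieved by column Z.
Minimax strategy: Z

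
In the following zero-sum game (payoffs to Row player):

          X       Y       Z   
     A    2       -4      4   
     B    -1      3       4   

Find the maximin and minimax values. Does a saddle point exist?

Maximin = -1, Minimax = 2, Saddle: False

Work:
Row minimums: [-4, -1] → maximin = -1
Column maximums: [2, 3, 4] → minimax = 2
No saddle point (maximin ≠ minimax). Mixed strategy needed.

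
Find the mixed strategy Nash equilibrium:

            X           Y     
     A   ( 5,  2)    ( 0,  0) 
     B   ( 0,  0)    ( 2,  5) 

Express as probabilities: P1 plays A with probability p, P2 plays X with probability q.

p = 0.7143, q = 0.2857

Work:
Find probabilities that make opponent indifferent:
P2 chooses q to make P1 indifferent between A and B
P1 chooses p to make P2 indifferent between X and Y
Mixed NE: P1 plays (A: 0.7143, B: 0.2857), P2 plays (X: 0.2857, Y: 0.7143)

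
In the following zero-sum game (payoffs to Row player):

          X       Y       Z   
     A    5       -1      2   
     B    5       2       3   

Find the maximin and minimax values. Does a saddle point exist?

Maximin = 2, Minimax = 2, Saddle: True

Work:
Row minimums: [-1, 2] → maximin = 2
Column maximums: [5, 2, 3] → minimax = 2
Saddle point exists! Game value = 2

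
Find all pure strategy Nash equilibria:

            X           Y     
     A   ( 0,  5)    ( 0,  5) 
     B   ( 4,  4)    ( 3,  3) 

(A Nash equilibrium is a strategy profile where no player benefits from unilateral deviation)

Nash equilibrium: (B, X)

Work:
Best responses:
  P1 vs X: payoffs [0, 4] → best response B (payoff 4)
  P1 vs Y: payoffs [0, 3] → best response B (payoff 3)
  P2 vs A: payoffs [5, 5] → best response X/Y (payoff 5)
  P2 vs B: payoffs [4, 3] → best response X (payoff 4)
Mutual best responses: (B,X) → Nash equilibria.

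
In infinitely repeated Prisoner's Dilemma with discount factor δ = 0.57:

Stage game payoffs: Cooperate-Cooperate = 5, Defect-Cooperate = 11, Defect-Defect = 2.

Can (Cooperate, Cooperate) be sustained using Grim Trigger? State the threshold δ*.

δ* = 0.6667; since δ = 0.57 < 0.6667, cooperation cannot be sustained

Work:
For Grim Trigger:
Cooperate forever: 5/(1-δ)
Defect then punished: 11 + 2·δ/(1-δ)
Need: 5/(1-δ) ≥ 11 + 2·δ/(1-δ)
Solving: δ ≥ (T-R)/(T-P) = (11-5)/(11-2) = 0.6667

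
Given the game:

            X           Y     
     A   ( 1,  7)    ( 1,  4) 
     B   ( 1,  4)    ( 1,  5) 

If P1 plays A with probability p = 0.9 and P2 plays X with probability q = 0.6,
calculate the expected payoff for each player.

E[P1] = 1.0, E[P2] = 5.66

Work:
E[P1] = p·q·π₁(A,X) + p·(1-q)·π₁(A,Y) + (1-p)·q·π₁(B,X) + (1-p)·(1-q)·π₁(B,Y)
= 0.9·0.6·1 + 0.9·0.4·1 + 0.1·0.6·1 + 0.1·0.4·1
= 1.0

E[P2] = 5.66 (similar calculation)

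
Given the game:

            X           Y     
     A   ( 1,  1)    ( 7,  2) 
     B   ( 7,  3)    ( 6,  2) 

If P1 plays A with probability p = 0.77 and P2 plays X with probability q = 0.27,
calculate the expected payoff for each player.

E[P1] = 5.5847, E[P2] = 1.8542

Work:
E[P1] = p·q·π₁(A,X) + p·(1-q)·π₁(A,Y) + (1-p)·q·π₁(B,X) + (1-p)·(1-q)·π₁(B,Y)
= 0.77·0.27·1 + 0.77·0.73·7 + 0.23·0.27·7 + 0.23·0.73·6
= 5.5847

E[P2] = 1.8542 (similar calculation)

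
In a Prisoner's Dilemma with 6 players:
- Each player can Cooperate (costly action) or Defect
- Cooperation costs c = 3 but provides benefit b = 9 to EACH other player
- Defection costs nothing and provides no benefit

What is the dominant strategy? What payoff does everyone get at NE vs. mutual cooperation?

Dominant: Defect; NE payoff = 0; Coop payoff = 42

Work:
Defect dominates (saves cost c = 3, benefit to others is external)
NE: All defect → everyone gets 0
If all cooperate: each receives (5)×9 - 3 = 42
Social dilemma: 42 > 0 but NE gives 0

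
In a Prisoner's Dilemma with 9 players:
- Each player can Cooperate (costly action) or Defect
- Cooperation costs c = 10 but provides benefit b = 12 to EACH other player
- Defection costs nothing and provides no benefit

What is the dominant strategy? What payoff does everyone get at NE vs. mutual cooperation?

Dominant: Defect; NE payoff = 0; Coop payoff = 86

Work:
Defect dominates (saves cost c = 10, benefit to others is external)
NE: All defect → everyone gets 0
If all cooperate: each receives (8)×12 - 10 = 86
Social dilemma: 86 > 0 but NE gives 0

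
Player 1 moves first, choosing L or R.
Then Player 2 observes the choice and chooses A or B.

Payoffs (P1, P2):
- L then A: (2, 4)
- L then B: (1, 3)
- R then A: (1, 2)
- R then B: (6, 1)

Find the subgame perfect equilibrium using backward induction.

P1 plays L, P2 plays A after L and A after R; Payoff (2, 4)

Work:
Backward induction:
After L: P2 chooses A → P1 gets 2
After R: P2 chooses A → P1 gets 1
P1 chooses L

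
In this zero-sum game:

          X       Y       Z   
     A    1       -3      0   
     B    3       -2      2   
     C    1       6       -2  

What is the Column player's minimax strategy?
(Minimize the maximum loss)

Column should play Z, value = 2

Work:
Column player minimizes Row's maximum payoff:
Column X: max payoff to Row = 3
Column Y: max payoff to Row = 6
Column Z: max payoff to Row = 2
Minimum is 2, achieved by column Z.
Minimax strategy: Z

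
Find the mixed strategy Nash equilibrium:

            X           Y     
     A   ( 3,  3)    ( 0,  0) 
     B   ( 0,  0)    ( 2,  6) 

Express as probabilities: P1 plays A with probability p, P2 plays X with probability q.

p = 0.6667, q = 0.4

Work:
Find probabilities that make opponent indifferent:
P2 chooses q to make P1 indifferent between A and B
P1 chooses p to make P2 indifferent between X and Y
Mixed NE: P1 plays (A: 0.6667, B: 0.3333), P2 plays (X: 0.4, Y: 0.6)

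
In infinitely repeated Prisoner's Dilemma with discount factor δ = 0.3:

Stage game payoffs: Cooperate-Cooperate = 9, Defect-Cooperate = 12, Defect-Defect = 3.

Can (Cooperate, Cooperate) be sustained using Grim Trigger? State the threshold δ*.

δ* = 0.3333; since δ = 0.3 < 0.3333, cooperation cannot be sustained

Work:
For Grim Trigger:
Cooperate forever: 9/(1-δ)
Defect then punished: 12 + 3·δ/(1-δ)
Need: 9/(1-δ) ≥ 12 + 3·δ/(1-δ)
Solving: δ ≥ (T-R)/(T-P) = (12-9)/(12-3) = 0.3333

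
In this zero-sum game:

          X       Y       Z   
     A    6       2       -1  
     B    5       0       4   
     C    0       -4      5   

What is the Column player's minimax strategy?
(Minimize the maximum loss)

Column should play Y, value = 2

Work:
Column player minimizes Row's maximum payoff:
Column X: max payoff to Row = 6
Column Y: max payoff to Row = 2
Column Z: max payoff to Row = 5
Minimum is 2, achieved by column Y.
Minimax strategy: Y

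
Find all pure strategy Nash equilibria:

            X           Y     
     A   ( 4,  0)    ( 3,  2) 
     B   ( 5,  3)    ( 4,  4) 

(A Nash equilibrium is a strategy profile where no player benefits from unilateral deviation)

Nash equilibrium: (B, Y)

Work:
Best responses:
  P1 vs X: payoffs [4, 5] → best response B (payoff 5)
  P1 vs Y: payoffs [3, 4] → best response B (payoff 4)
  P2 vs A: payoffs [0, 2] → best response Y (payoff 2)
  P2 vs B: payoffs [3, 4] → best response Y (payoff 4)
Mutual best responses: (B,Y) → Nash equilibria.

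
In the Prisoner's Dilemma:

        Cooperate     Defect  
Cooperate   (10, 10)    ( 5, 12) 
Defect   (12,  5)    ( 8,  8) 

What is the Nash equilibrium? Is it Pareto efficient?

(Defect, Defect) is NE; not Pareto efficient

Work:
Defect dominates Cooperate for both players:
If P2 cooperates: Defect (12) > Cooperate (10)
If P2 defects: Defect (8) > Cooperate (5)
NE: (Defect, Defect) with payoff (8, 8)
But (Cooperate, Cooperate) = (10, 10) Pareto dominates (8, 8)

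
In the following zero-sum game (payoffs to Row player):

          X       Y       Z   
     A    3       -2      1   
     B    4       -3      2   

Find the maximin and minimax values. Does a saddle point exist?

Maximin = -2, Minimax = -2, Saddle: True

Work:
Row minimums: [-2, -3] → maximin = -2
Column maximums: [4, -2, 2] → minimax = -2
Saddle point exists! Game value = -2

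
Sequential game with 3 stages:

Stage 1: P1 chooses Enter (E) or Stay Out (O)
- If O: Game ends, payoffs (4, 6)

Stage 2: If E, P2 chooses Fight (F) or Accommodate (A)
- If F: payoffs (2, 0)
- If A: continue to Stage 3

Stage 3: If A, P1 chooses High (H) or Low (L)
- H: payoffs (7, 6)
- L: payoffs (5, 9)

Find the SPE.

SPE: (E, A, H); Outcome (7, 6)

Work:
Stage 3: P1 chooses H (7 vs 5)
Stage 2: P2: F->0, A->6 (anticipating H). Choose A
Stage 1: P1: O->4, E->7 (anticipating A, H). Choose E
SPE path: E -> A -> H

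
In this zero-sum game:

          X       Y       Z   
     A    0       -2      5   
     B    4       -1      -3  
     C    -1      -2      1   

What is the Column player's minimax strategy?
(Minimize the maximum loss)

Column should play Y, value = -1

Work:
Column player minimizes Row's maximum payoff:
Column X: max payoff to Row = 4
Column Y: max payoff to Row = -1
Column Z: max payoff to Row = 5
Minimum is -1, achieved by column Y.
Minimax strategy: Y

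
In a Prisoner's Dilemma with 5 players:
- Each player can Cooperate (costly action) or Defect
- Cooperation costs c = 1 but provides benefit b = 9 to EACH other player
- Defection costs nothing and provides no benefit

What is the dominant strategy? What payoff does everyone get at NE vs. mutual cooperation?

Dominant: Defect; NE payoff = 0; Coop payoff = 35

Work:
Defect dominates (saves cost c = 1, benefit to others is external)
NE: All defect → everyone gets 0
If all cooperate: each receives (4)×9 - 1 = 35
Social dilemma: 35 > 0 but NE gives 0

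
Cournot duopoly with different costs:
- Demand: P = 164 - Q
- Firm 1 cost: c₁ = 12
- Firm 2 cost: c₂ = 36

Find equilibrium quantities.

q₁* = 58.67, q₂* = 34.67

Work:
Reaction: q₁ = (164 - 12 - q₂)/2
Reaction: q₂ = (164 - 36 - q₁)/2
Solve simultaneously:
q₁* = (164 - 2×12 + 36)/3 = 58.67
q₂* = (164 - 2×36 + 12)/3 = 34.67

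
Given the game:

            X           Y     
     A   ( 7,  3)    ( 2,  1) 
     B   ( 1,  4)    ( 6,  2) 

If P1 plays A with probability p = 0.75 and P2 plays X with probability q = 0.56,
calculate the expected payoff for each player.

E[P1] = 4.4, E[P2] = 2.37

Work:
E[P1] = p·q·π₁(A,X) + p·(1-q)·π₁(A,Y) + (1-p)·q·π₁(B,X) + (1-p)·(1-q)·π₁(B,Y)
= 0.75·0.56·7 + 0.75·0.44·2 + 0.25·0.56·1 + 0.25·0.44·6
= 4.4

E[P2] = 2.37 (similar calculation)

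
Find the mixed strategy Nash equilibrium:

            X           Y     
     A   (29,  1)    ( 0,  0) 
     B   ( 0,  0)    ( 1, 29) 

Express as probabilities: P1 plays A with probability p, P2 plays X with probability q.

p = 0.9667, q = 0.0333

Work:
Find probabilities that make opponent indifferent:
P2 chooses q to make P1 indifferent between A and B
P1 chooses p to make P2 indifferent between X and Y
Mixed NE: P1 plays (A: 0.9667, B: 0.0333), P2 plays (X: 0.0333, Y: 0.9667)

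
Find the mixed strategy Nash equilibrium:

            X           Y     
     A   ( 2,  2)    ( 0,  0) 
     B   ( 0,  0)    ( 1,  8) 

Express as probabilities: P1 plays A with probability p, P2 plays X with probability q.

p = 0.8, q = 0.3333

Work:
Find probabilities that make opponent indifferent:
P2 chooses q to make P1 indifferent between A and B
P1 chooses p to make P2 indifferent between X and Y
Mixed NE: P1 plays (A: 0.8, B: 0.2), P2 plays (X: 0.3333, Y: 0.6667)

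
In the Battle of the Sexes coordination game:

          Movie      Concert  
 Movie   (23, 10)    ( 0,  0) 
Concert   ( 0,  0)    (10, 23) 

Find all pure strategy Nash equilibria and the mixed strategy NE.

Pure NE: (Movie, Movie) and (Concert, Concert); Mixed NE: p = 0.697, q = 0.303

Work:
Check pure NE:
(Movie, Movie): (23, 10) - no unilateral deviation beneficial
(Concert, Concert): (10, 23) - no unilateral deviation beneficial
Mixed NE: P1 plays Movie with p = 0.697, P2 plays Movie with q = 0.303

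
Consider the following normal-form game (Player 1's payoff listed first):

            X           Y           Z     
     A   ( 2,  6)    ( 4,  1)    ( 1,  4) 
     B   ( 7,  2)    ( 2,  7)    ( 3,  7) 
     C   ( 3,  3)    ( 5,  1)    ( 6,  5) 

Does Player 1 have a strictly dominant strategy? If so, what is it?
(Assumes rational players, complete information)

No strictly dominant strategy exists for Player 1

Work:
A strategy strictly dominates another if it gives a strictly higher payoff against every opponent action. Compare each pair of P1's strategies column-by-column:
  A vs B: [2 vs 7, 4 vs 2, 1 vs 3] → A does not strictly dominate B (column X: 2 ≤ 7)
  A vs C: [2 vs 3, 4 vs 5, 1 vs 6] → A does not strictly dominate C (column X: 2 ≤ 3)
  B vs A: [7 vs 2, 2 vs 4, 3 vs 1] → B does not strictly dominate A (column Y: 2 ≤ 4)
  B vs C: [7 vs 3, 2 vs 5, 3 vs 6] → B does not strictly dominate C (column Y: 2 ≤ 5)
  C vs A: [3 vs 2, 5 vs 4, 6 vs 1] → C strictly dominates A
  C vs B: [3 vs 7, 5 vs 2, 6 vs 3] → C does not strictly dominate B (column X: 3 ≤ 7)
No single strategy strictly dominates all others → no strictly dominant strategy.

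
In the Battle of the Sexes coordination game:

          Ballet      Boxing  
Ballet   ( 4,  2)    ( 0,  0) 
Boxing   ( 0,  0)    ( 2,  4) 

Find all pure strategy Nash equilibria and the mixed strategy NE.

Pure NE: (Ballet, Ballet) and (Boxing, Boxing); Mixed NE: p = 0.6667, q = 0.3333

Work:
Check pure NE:
(Ballet, Ballet): (4, 2) - no unilateral deviation beneficial
(Boxing, Boxing): (2, 4) - no unilateral deviation beneficial
Mixed NE: P1 plays Ballet with p = 0.6667, P2 plays Ballet with q = 0.3333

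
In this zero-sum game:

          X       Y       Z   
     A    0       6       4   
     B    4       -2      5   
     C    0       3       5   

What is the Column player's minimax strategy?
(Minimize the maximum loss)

Column should play X, value = 4

Work:
Column player minimizes Row's maximum payoff:
Column X: max payoff to Row = 4
Column Y: max payoff to Row = 6
Column Z: max payoff to Row = 5
Minimum is 4, achieved by column X.
Minimax strategy: X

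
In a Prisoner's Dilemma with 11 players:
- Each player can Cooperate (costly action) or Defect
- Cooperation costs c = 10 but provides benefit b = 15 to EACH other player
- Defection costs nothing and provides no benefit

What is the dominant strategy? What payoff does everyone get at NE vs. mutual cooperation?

Dominant: Defect; NE payoff = 0; Coop payoff = 140

Work:
Defect dominates (saves cost c = 10, benefit to others is external)
NE: All defect → everyone gets 0
If all cooperate: each receives (10)×15 - 10 = 140
Social dilemma: 140 > 0 but NE gives 0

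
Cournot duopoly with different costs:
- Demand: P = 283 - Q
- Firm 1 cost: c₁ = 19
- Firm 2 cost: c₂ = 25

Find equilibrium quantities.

q₁* = 90.0, q₂* = 84.0

Work:
Reaction: q₁ = (283 - 19 - q₂)/2
Reaction: q₂ = (283 - 25 - q₁)/2
Solve simultaneously:
q₁* = (283 - 2×19 + 25)/3 = 90.0
q₂* = (283 - 2×25 + 19)/3 = 84.0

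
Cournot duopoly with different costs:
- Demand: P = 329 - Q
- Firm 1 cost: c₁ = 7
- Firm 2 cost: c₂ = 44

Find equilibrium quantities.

q₁* = 119.67, q₂* = 82.67

Work:
Reaction: q₁ = (329 - 7 - q₂)/2
Reaction: q₂ = (329 - 44 - q₁)/2
Solve simultaneously:
q₁* = (329 - 2×7 + 44)/3 = 119.67
q₂* = (329 - 2×44 + 7)/3 = 82.67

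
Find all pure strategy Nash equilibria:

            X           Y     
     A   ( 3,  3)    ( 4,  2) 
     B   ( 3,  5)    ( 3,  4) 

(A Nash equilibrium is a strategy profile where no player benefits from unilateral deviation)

Nash equilibrium: (A, X), (B, X)

Work:
Best responses:
  P1 vs X: payoffs [3, 3] → best response A/B (payoff 3)
  P1 vs Y: payoffs [4, 3] → best response A (payoff 4)
  P2 vs A: payoffs [3, 2] → best response X (payoff 3)
  P2 vs B: payoffs [5, 4] → best response X (payoff 5)
Mutual best responses: (A,X), (B,X) → Nash equilibria.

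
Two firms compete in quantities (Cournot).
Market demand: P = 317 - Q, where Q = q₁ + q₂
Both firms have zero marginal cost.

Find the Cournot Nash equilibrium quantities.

q₁* = q₂* = 105.67; P* = 105.67

Work:
Profit: π_i = P·q_i = (a - q_i - q_j)·q_i
FOC: ∂π_i/∂q_i = a - 2q_i - q_j = 0
Reaction function: q_i = (317 - q_j)/2
Symmetry: q* = 317/3 = 105.67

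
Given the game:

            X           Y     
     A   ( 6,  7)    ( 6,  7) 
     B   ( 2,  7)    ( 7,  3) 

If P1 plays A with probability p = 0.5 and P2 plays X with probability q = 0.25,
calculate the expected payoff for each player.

E[P1] = 5.875, E[P2] = 5.5

Work:
E[P1] = p·q·π₁(A,X) + p·(1-q)·π₁(A,Y) + (1-p)·q·π₁(B,X) + (1-p)·(1-q)·π₁(B,Y)
= 0.5·0.25·6 + 0.5·0.75·6 + 0.5·0.25·2 + 0.5·0.75·7
= 5.875

E[P2] = 5.5 (similar calculation)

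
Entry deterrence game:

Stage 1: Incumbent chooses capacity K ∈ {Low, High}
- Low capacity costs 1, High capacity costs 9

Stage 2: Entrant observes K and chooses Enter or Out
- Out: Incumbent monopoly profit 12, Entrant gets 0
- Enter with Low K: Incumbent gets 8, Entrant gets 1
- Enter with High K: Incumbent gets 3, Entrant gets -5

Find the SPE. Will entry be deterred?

SPE: (Low, Enter|Low, Out|High); Entry not deterred. Incumbent net profit = 7, Entrant gets 1

Work:
After Low K: Entrant enters (1 > 0)
After High K: Entrant stays out (-5 < 0)
Incumbent: Low → 8−1=7, High → 12−9=3
Incumbent chooses Low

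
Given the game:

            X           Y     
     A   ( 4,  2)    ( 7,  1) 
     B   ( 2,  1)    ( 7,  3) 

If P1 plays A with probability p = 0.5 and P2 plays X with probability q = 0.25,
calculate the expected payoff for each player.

E[P1] = 6.0, E[P2] = 1.875

Work:
E[P1] = p·q·π₁(A,X) + p·(1-q)·π₁(A,Y) + (1-p)·q·π₁(B,X) + (1-p)·(1-q)·π₁(B,Y)
= 0.5·0.25·4 + 0.5·0.75·7 + 0.5·0.25·2 + 0.5·0.75·7
= 6.0

E[P2] = 1.875 (similar calculation)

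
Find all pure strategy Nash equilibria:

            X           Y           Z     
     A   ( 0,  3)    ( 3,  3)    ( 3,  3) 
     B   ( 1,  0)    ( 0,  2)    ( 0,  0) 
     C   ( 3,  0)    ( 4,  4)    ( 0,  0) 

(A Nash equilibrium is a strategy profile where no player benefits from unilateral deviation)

Nash equilibrium: (A, Z), (C, Y)

Work:
Best responses:
  P1 vs X: payoffs [0, 1, 3] → best response C (payoff 3)
  P1 vs Y: payoffs [3, 0, 4] → best response C (payoff 4)
  P1 vs Z: payoffs [3, 0, 0] → best response A (payoff 3)
  P2 vs A: payoffs [3, 3, 3] → best response X/Y/Z (payoff 3)
  P2 vs B: payoffs [0, 2, 0] → best response Y (payoff 2)
  P2 vs C: payoffs [0, 4, 0] → best response Y (payoff 4)
Mutual best responses: (A,Z), (C,Y) → Nash equilibria.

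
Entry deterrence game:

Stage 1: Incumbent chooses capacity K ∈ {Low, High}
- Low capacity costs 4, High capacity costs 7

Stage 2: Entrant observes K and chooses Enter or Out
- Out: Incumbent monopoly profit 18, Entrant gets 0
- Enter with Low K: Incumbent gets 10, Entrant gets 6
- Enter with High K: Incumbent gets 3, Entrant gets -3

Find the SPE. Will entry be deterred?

SPE: (High, Enter|Low, Out|High); Entry deterred. Incumbent net profit = 11

Work:
After Low K: Entrant enters (6 > 0)
After High K: Entrant stays out (-3 < 0)
Incumbent: Low → 10−4=6, High → 18−7=11
Incumbent chooses High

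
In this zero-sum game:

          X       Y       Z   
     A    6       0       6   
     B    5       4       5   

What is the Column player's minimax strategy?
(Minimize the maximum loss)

Column should play Y, value = 4

Work:
Column player minimizes Row's maximum payoff:
Column X: max payoff to Row = 6
Column Y: max payoff to Row = 4
Column Z: max payoff to Row = 6
Minimum is 4, achieved by column Y.
Minimax strategy: Y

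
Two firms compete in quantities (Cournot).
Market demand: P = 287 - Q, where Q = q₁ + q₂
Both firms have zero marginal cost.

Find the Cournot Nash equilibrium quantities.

q₁* = q₂* = 95.67; P* = 95.67

Work:
Profit: π_i = P·q_i = (a - q_i - q_j)·q_i
FOC: ∂π_i/∂q_i = a - 2q_i - q_j = 0
Reaction function: q_i = (287 - q_j)/2
Symmetry: q* = 287/3 = 95.67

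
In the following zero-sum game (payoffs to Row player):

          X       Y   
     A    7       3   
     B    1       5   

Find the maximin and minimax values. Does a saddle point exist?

Maximin = 3, Minimax = 5, Saddle: False

Work:
Row minimums: [3, 1] → maximin = 3
Column maximums: [7, 5] → minimax = 5
No saddle point (maximin ≠ minimax). Mixed strategy needed.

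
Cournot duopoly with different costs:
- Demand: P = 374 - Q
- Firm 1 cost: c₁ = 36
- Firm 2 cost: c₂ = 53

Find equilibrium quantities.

q₁* = 118.33, q₂* = 101.33

Work:
Reaction: q₁ = (374 - 36 - q₂)/2
Reaction: q₂ = (374 - 53 - q₁)/2
Solve simultaneously:
q₁* = (374 - 2×36 + 53)/3 = 118.33
q₂* = (374 - 2×53 + 36)/3 = 101.33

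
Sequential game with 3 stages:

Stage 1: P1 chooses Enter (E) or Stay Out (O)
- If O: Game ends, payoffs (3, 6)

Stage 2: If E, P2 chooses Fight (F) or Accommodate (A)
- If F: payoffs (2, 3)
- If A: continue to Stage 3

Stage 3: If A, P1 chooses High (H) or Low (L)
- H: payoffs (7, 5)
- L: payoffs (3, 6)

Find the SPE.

SPE: (E, A, H); Outcome (7, 5)

Work:
Stage 3: P1 chooses H (7 vs 3)
Stage 2: P2: F->3, A->5 (anticipating H). Choose A
Stage 1: P1: O->3, E->7 (anticipating A, H). Choose E
SPE path: E -> A -> H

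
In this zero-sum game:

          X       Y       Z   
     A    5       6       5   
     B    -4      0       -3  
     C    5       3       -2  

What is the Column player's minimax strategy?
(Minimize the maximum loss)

Column should play X or Z (all achieve the minimum), value = 5

Work:
Column player minimizes Row's maximum payoff:
Column X: max payoff to Row = 5
Column Y: max payoff to Row = 6
Column Z: max payoff to Row = 5
Minimum is 5, achieved by columns X, Z (tied).
Each of X or Z is a minimax strategy.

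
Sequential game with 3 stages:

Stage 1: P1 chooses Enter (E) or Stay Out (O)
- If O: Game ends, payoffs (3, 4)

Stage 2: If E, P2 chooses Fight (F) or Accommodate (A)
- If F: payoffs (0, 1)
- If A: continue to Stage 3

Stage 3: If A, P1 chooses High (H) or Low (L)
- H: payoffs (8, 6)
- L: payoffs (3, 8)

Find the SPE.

SPE: (E, A, H); Outcome (8, 6)

Work:
Stage 3: P1 chooses H (8 vs 3)
Stage 2: P2: F->1, A->6 (anticipating H). Choose A
Stage 1: P1: O->3, E->8 (anticipating A, H). Choose E
SPE path: E -> A -> H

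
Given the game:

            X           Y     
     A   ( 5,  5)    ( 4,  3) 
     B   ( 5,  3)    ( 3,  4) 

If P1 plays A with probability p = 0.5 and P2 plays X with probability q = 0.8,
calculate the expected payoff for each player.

E[P1] = 4.7, E[P2] = 3.9

Work:
E[P1] = p·q·π₁(A,X) + p·(1-q)·π₁(A,Y) + (1-p)·q·π₁(B,X) + (1-p)·(1-q)·π₁(B,Y)
= 0.5·0.8·5 + 0.5·0.2·4 + 0.5·0.8·5 + 0.5·0.2·3
= 4.7

E[P2] = 3.9 (similar calculation)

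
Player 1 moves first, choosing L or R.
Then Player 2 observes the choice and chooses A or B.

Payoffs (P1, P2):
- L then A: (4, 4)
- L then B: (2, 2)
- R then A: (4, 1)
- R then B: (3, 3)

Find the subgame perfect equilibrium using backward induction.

P1 plays L, P2 plays A after L and B after R; Payoff (4, 4)

Work:
Backward induction:
After L: P2 chooses A → P1 gets 4
After R: P2 chooses B → P1 gets 3
P1 chooses L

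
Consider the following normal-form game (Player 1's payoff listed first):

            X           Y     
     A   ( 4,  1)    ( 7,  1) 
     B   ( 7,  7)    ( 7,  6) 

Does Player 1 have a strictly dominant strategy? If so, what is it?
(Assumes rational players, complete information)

No strictly dominant strategy exists for Player 1

Work:
A strategy strictly dominates another if it gives a strictly higher payoff against every opponent action. Compare each pair of P1's strategies column-by-column:
  A vs B: [4 vs 7, 7 vs 7] → A does not strictly dominate B (column X: 4 ≤ 7)
  B vs A: [7 vs 4, 7 vs 7] → B does not strictly dominate A (column Y: 7 ≤ 7)
No single strategy strictly dominates all others → no strictly dominant strategy.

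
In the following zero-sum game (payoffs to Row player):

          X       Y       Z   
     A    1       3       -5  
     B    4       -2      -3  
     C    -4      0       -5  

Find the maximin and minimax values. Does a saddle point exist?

Maximin = -3, Minimax = -3, Saddle: True

Work:
Row minimums: [-5, -3, -5] → maximin = -3
Column maximums: [4, 3, -3] → minimax = -3
Saddle point exists! Game value = -3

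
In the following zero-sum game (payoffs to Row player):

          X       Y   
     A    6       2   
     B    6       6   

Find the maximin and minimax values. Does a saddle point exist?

Maximin = 6, Minimax = 6, Saddle: True

Work:
Row minimums: [2, 6] → maximin = 6
Column maximums: [6, 6] → minimax = 6
Saddle point exists! Game value = 6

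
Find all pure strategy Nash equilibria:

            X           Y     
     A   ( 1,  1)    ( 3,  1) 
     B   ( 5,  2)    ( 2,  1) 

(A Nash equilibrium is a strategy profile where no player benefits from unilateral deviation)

Nash equilibrium: (A, Y), (B, X)

Work:
Best responses:
  P1 vs X: payoffs [1, 5] → best response B (payoff 5)
  P1 vs Y: payoffs [3, 2] → best response A (payoff 3)
  P2 vs A: payoffs [1, 1] → best response X/Y (payoff 1)
  P2 vs B: payoffs [2, 1] → best response X (payoff 2)
Mutual best responses: (A,Y), (B,X) → Nash equilibria.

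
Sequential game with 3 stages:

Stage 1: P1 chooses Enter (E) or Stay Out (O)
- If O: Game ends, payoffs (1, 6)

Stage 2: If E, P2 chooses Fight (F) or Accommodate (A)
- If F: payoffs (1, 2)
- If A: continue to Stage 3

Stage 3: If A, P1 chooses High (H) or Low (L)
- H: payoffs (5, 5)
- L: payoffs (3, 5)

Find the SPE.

SPE: (E, A, H); Outcome (5, 5)

Work:
Stage 3: P1 chooses H (5 vs 3)
Stage 2: P2: F->2, A->5 (anticipating H). Choose A
Stage 1: P1: O->1, E->5 (anticipating A, H). Choose E
SPE path: E -> A -> H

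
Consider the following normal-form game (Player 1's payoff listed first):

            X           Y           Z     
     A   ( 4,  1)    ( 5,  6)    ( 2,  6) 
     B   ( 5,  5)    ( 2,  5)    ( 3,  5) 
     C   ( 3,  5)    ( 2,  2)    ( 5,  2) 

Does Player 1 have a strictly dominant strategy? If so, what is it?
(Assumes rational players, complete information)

No strictly dominant strategy exists for Player 1

Work:
A strategy strictly dominates another if it gives a strictly higher payoff against every opponent action. Compare each pair of P1's strategies column-by-column:
  A vs B: [4 vs 5, 5 vs 2, 2 vs 3] → A does not strictly dominate B (column X: 4 ≤ 5)
  A vs C: [4 vs 3, 5 vs 2, 2 vs 5] → A does not strictly dominate C (column Z: 2 ≤ 5)
  B vs A: [5 vs 4, 2 vs 5, 3 vs 2] → B does not strictly dominate A (column Y: 2 ≤ 5)
  B vs C: [5 vs 3, 2 vs 2, 3 vs 5] → B does not strictly dominate C (column Y: 2 ≤ 2)
  C vs A: [3 vs 4, 2 vs 5, 5 vs 2] → C does not strictly dominate A (column X: 3 ≤ 4)
  C vs B: [3 vs 5, 2 vs 2, 5 vs 3] → C does not strictly dominate B (column X: 3 ≤ 5)
No single strategy strictly dominates all others → no strictly dominant strategy.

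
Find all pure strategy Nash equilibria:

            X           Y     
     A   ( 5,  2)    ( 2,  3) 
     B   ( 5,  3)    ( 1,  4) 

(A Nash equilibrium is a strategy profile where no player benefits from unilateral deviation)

Nash equilibrium: (A, Y)

Work:
Best responses:
  P1 vs X: payoffs [5, 5] → best response A/B (payoff 5)
  P1 vs Y: payoffs [2, 1] → best response A (payoff 2)
  P2 vs A: payoffs [2, 3] → best response Y (payoff 3)
  P2 vs B: payoffs [3, 4] → best response Y (payoff 4)
Mutual best responses: (A,Y) → Nash equilibria.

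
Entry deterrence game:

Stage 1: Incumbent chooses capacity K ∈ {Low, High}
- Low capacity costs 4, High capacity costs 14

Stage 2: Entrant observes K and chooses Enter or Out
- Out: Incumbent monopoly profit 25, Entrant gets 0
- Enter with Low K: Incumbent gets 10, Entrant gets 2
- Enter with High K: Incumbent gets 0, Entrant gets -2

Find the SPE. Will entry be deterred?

SPE: (High, Enter|Low, Out|High); Entry deterred. Incumbent net profit = 11

Work:
After Low K: Entrant enters (2 > 0)
After High K: Entrant stays out (-2 < 0)
Incumbent: Low → 10−4=6, High → 25−14=11
Incumbent chooses High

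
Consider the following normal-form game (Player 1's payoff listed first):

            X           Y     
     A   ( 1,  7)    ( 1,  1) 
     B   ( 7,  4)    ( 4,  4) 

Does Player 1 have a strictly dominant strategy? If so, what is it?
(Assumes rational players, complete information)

Yes, Player 1's strictly dominant strategy is B

Work:
A strategy strictly dominates another if it gives a strictly higher payoff against every opponent action. Compare each pair of P1's strategies column-by-column:
  A vs B: [1 vs 7, 1 vs 4] → A does not strictly dominate B (column X: 1 ≤ 7)
  B vs A: [7 vs 1, 4 vs 1] → B strictly dominates A
B strictly dominates every other strategy → strictly dominant.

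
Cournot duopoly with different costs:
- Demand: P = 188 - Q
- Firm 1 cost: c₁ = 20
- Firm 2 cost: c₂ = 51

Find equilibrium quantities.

q₁* = 66.33, q₂* = 35.33

Work:
Reaction: q₁ = (188 - 20 - q₂)/2
Reaction: q₂ = (188 - 51 - q₁)/2
Solve simultaneously:
q₁* = (188 - 2×20 + 51)/3 = 66.33
q₂* = (188 - 2×51 + 20)/3 = 35.33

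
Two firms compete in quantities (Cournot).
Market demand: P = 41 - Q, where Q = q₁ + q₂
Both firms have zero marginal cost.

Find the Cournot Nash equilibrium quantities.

q₁* = q₂* = 13.67; P* = 13.67

Work:
Profit: π_i = P·q_i = (a - q_i - q_j)·q_i
FOC: ∂π_i/∂q_i = a - 2q_i - q_j = 0
Reaction function: q_i = (41 - q_j)/2
Symmetry: q* = 41/3 = 13.67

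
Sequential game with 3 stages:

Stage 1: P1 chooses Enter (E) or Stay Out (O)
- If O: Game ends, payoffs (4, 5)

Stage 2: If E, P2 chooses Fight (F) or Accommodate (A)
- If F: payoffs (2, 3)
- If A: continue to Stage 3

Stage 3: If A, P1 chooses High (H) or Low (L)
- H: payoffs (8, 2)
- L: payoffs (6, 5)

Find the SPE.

SPE: (O, F, H); Outcome (4, 5)

Work:
Stage 3: P1 chooses H (8 vs 6)
Stage 2: P2: F->3, A->2 (anticipating H). Choose F
Stage 1: P1: O->4, E->2 (anticipating F, H). Choose O
SPE path: O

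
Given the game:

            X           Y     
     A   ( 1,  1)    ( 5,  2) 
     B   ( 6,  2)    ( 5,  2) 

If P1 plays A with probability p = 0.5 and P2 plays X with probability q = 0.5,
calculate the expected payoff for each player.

E[P1] = 4.25, E[P2] = 1.75

Work:
E[P1] = p·q·π₁(A,X) + p·(1-q)·π₁(A,Y) + (1-p)·q·π₁(B,X) + (1-p)·(1-q)·π₁(B,Y)
= 0.5·0.5·1 + 0.5·0.5·5 + 0.5·0.5·6 + 0.5·0.5·5
= 4.25

E[P2] = 1.75 (similar calculation)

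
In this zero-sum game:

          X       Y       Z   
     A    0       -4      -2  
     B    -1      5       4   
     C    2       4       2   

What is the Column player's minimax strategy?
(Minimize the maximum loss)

Column should play X, value = 2

Work:
Column player minimizes Row's maximum payoff:
Column X: max payoff to Row = 2
Column Y: max payoff to Row = 5
Column Z: max payoff to Row = 4
Minimum is 2, achieved by column X.
Minimax strategy: X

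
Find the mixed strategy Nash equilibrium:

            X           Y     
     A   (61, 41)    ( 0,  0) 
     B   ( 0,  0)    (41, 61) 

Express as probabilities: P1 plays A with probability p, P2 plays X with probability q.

p = 0.598, q = 0.402

Work:
Find probabilities that make opponent indifferent:
P2 chooses q to make P1 indifferent between A and B
P1 chooses p to make P2 indifferent between X and Y
Mixed NE: P1 plays (A: 0.598, B: 0.402), P2 plays (X: 0.402, Y: 0.598)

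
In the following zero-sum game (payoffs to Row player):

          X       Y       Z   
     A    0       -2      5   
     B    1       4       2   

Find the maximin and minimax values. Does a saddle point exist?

Maximin = 1, Minimax = 1, Saddle: True

Work:
Row minimums: [-2, 1] → maximin = 1
Column maximums: [1, 4, 5] → minimax = 1
Saddle point exists! Game value = 1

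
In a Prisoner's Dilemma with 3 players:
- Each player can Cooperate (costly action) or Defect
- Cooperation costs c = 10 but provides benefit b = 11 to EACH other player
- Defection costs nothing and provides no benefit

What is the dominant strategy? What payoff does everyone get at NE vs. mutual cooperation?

Dominant: Defect; NE payoff = 0; Coop payoff = 12

Work:
Defect dominates (saves cost c = 10, benefit to others is external)
NE: All defect → everyone gets 0
If all cooperate: each receives (2)×11 - 10 = 12
Social dilemma: 12 > 0 but NE gives 0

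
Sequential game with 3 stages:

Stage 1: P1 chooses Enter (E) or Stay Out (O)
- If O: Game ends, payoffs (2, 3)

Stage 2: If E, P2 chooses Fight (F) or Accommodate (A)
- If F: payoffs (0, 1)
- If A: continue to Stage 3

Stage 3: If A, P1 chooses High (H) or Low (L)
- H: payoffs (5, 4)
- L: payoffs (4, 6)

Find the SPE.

SPE: (E, A, H); Outcome (5, 4)

Work:
Stage 3: P1 chooses H (5 vs 4)
Stage 2: P2: F->1, A->4 (anticipating H). Choose A
Stage 1: P1: O->2, E->5 (anticipating A, H). Choose E
SPE path: E -> A -> H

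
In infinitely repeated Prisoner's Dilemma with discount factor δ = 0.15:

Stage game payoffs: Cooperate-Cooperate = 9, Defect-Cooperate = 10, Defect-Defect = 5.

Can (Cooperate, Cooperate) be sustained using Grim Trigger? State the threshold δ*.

δ* = 0.2; since δ = 0.15 < 0.2, cooperation cannot be sustained

Work:
For Grim Trigger:
Cooperate forever: 9/(1-δ)
Defect then punished: 10 + 5·δ/(1-δ)
Need: 9/(1-δ) ≥ 10 + 5·δ/(1-δ)
Solving: δ ≥ (T-R)/(T-P) = (10-9)/(10-5) = 0.2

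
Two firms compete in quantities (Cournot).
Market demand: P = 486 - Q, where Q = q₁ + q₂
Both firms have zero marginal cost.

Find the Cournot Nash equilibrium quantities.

q₁* = q₂* = 162.0; P* = 162.0

Work:
Profit: π_i = P·q_i = (a - q_i - q_j)·q_i
FOC: ∂π_i/∂q_i = a - 2q_i - q_j = 0
Reaction function: q_i = (486 - q_j)/2
Symmetry: q* = 486/3 = 162.0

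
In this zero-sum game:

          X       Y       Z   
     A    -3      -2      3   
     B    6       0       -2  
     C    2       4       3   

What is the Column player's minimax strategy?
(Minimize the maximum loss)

Column should play Z, value = 3

Work:
Column player minimizes Row's maximum payoff:
Column X: max payoff to Row = 6
Column Y: max payoff to Row = 4
Column Z: max payoff to Row = 3
Minimum is 3, achieved by column Z.
Minimax strategy: Z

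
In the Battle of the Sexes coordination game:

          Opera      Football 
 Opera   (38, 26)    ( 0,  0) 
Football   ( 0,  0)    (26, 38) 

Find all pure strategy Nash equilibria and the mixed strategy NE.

Pure NE: (Opera, Opera) and (Football, Football); Mixed NE: p = 0.5938, q = 0.4062

Work:
Check pure NE:
(Opera, Opera): (38, 26) - no unilateral deviation beneficial
(Football, Football): (26, 38) - no unilateral deviation beneficial
Mixed NE: P1 plays Opera with p = 0.5938, P2 plays Opera with q = 0.4062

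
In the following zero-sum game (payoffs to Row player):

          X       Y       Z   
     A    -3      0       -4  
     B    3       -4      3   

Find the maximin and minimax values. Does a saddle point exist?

Maximin = -4, Minimax = 0, Saddle: False

Work:
Row minimums: [-4, -4] → maximin = -4
Column maximums: [3, 0, 3] → minimax = 0
No saddle point (maximin ≠ minimax). Mixed strategy needed.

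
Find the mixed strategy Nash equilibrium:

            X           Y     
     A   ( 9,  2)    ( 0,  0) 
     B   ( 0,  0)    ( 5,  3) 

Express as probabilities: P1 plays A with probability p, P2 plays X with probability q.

p = 0.6, q = 0.3571

Work:
Find probabilities that make opponent indifferent:
P2 chooses q to make P1 indifferent between A and B
P1 chooses p to make P2 indifferent between X and Y
Mixed NE: P1 plays (A: 0.6, B: 0.4), P2 plays (X: 0.3571, Y: 0.6429)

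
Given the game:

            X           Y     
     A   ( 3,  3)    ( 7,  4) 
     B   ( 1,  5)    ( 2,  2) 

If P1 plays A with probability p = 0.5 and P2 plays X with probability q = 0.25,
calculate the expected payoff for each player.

E[P1] = 3.875, E[P2] = 3.25

Work:
E[P1] = p·q·π₁(A,X) + p·(1-q)·π₁(A,Y) + (1-p)·q·π₁(B,X) + (1-p)·(1-q)·π₁(B,Y)
= 0.5·0.25·3 + 0.5·0.75·7 + 0.5·0.25·1 + 0.5·0.75·2
= 3.875

E[P2] = 3.25 (similar calculation)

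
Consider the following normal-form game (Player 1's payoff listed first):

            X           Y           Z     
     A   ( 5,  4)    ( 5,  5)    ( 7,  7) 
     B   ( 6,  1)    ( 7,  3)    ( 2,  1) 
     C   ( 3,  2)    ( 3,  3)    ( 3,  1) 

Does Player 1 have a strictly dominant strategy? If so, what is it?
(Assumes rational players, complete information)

No strictly dominant strategy exists for Player 1

Work:
A strategy strictly dominates another if it gives a strictly higher payoff against every opponent action. Compare each pair of P1's strategies column-by-column:
  A vs B: [5 vs 6, 5 vs 7, 7 vs 2] → A does not strictly dominate B (column X: 5 ≤ 6)
  A vs C: [5 vs 3, 5 vs 3, 7 vs 3] → A strictly dominates C
  B vs A: [6 vs 5, 7 vs 5, 2 vs 7] → B does not strictly dominate A (column Z: 2 ≤ 7)
  B vs C: [6 vs 3, 7 vs 3, 2 vs 3] → B does not strictly dominate C (column Z: 2 ≤ 3)
  C vs A: [3 vs 5, 3 vs 5, 3 vs 7] → C does not strictly dominate A (column X: 3 ≤ 5)
  C vs B: [3 vs 6, 3 vs 7, 3 vs 2] → C does not strictly dominate B (column X: 3 ≤ 6)
No single strategy strictly dominates all others → no strictly dominant strategy.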